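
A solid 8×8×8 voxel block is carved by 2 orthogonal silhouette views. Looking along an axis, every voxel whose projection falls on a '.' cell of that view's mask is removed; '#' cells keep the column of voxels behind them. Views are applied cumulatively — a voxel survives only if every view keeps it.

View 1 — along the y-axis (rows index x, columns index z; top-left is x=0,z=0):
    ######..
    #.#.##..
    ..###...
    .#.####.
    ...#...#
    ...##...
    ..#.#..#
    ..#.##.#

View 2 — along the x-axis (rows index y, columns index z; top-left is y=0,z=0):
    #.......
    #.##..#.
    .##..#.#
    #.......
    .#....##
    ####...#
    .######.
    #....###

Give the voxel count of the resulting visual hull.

full grid |V| = 512
V1 y: intersect with XZ mask (29 set) -- 232 left
V2 x: intersect with YZ mask (28 set) -- 88 left

remaining voxels: 88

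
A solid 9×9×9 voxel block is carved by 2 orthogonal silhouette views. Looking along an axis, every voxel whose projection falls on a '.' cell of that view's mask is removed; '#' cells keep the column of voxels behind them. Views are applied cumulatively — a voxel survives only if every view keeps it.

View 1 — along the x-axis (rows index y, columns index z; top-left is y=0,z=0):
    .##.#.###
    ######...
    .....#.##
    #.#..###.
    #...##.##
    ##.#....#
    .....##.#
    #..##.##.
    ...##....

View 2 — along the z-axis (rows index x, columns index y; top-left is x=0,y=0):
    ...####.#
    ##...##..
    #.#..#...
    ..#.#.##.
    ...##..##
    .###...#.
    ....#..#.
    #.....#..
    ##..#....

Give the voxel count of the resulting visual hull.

start: 9×9×9 = 729 voxels
V1 x: intersect with YZ mask (39 set) -- 351 left
V2 z: intersect with XY mask (31 set) -- 139 left

remaining voxels: 139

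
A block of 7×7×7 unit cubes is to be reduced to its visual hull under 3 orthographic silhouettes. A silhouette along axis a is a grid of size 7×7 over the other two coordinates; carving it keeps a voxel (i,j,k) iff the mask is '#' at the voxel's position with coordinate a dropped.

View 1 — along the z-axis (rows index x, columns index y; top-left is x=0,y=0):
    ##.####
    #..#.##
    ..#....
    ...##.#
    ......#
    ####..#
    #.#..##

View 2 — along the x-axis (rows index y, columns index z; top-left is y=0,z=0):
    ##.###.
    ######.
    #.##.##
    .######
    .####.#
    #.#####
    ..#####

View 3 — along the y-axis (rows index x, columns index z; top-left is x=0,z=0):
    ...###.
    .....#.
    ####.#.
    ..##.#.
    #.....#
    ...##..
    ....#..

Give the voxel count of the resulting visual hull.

start: 7×7×7 = 343 voxels
  1. axis=2 (XY plane), |mask|=24  ⇒  voxels=168
  2. axis=0 (YZ plane), |mask|=38  ⇒  voxels=129
  3. axis=1 (XZ plane), |mask|=17  ⇒  voxels=46

46 voxels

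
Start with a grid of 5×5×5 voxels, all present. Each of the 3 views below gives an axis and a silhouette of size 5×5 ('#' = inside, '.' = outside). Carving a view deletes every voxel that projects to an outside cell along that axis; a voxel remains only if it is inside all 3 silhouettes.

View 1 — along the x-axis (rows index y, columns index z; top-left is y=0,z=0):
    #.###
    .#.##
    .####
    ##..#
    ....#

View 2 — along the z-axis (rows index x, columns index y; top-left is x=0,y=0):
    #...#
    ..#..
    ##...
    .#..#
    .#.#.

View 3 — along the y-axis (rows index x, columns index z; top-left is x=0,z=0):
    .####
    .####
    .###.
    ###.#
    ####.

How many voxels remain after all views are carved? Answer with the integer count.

voxel count = 19

before carving: 125 voxels (5×5×5)
after view 1 [x-axis, 15 of 25 cells solid] → remaining = 75
after view 2 [z-axis, 9 of 25 cells solid] → remaining = 26
after view 3 [y-axis, 19 of 25 cells solid] → remaining = 19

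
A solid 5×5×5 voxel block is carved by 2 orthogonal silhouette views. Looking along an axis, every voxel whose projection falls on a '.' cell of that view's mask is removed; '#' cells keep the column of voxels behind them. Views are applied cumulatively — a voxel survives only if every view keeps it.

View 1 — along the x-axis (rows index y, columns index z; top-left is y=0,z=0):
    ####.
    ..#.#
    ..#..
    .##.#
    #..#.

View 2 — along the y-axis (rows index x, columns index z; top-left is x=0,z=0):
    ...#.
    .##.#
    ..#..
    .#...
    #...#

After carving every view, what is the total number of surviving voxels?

initial block: 5^3 = 125
step 1: project along x, AND mask (12/25) → |grid| = 60
step 2: project along y, AND mask (8/25) → |grid| = 20

20 voxels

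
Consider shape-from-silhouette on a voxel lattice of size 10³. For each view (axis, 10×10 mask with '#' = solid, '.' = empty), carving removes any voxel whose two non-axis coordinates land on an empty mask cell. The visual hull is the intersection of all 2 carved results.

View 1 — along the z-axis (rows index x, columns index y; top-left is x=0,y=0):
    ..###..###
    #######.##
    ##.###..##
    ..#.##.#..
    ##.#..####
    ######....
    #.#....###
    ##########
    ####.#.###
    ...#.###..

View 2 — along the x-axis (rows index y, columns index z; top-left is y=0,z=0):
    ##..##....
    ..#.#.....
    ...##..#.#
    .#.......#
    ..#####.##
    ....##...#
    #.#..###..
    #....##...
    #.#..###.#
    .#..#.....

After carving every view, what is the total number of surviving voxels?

start: 10×10×10 = 1000 voxels
[1] z-view keeps 66 columns → grid now 660
[2] x-view keeps 38 columns → grid now 244

voxel count = 244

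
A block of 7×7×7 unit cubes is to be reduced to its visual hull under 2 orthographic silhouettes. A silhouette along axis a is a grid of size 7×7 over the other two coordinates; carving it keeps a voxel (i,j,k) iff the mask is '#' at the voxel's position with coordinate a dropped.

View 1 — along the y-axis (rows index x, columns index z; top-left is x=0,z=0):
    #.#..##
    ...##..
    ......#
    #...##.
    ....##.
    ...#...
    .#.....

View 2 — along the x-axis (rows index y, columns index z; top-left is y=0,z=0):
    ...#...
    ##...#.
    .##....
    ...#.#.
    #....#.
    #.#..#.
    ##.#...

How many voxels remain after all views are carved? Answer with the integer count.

start: 7×7×7 = 343 voxels
carve view 1 (along y, XZ-mask fill 14/49): 98 voxels remain
carve view 2 (along x, YZ-mask fill 16/49): 31 voxels remain

31 voxels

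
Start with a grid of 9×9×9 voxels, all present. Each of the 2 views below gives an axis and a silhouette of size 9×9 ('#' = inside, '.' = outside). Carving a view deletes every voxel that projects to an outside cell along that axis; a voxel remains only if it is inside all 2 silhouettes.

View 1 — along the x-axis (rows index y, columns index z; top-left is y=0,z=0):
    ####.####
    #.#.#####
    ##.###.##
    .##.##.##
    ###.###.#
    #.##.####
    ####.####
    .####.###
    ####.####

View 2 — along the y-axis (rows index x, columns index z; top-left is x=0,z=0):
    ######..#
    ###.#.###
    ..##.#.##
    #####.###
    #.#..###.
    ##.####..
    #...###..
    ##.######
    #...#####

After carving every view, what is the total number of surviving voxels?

initial block: 9^3 = 729
V1 x: intersect with YZ mask (65 set) -- 585 left
V2 y: intersect with XZ mask (56 set) -- 403 left

|visual hull| = 403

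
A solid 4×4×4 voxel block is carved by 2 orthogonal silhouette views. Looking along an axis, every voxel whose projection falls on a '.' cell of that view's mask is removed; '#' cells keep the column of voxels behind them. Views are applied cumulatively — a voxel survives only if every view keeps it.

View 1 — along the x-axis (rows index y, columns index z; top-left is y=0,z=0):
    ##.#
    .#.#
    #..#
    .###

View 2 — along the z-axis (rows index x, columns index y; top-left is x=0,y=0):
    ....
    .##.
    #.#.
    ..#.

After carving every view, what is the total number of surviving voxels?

initial block: 4^3 = 64
step 1: project along x, AND mask (10/16) → |grid| = 40
step 2: project along z, AND mask (5/16) → |grid| = 11

11 voxels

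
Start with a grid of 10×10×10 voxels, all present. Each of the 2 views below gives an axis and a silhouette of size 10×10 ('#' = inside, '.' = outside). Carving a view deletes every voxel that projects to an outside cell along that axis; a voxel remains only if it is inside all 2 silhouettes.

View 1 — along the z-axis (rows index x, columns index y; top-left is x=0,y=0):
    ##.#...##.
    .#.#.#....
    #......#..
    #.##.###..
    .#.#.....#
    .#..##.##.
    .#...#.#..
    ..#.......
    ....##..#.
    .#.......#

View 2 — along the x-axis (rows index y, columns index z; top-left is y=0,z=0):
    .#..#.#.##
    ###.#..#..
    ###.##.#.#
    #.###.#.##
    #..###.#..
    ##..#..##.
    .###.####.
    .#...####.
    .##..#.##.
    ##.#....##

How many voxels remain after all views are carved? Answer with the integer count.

initial block: 10^3 = 1000
carve view 1 (along z, XY-mask fill 33/100): 330 voxels remain
carve view 2 (along x, YZ-mask fill 56/100): 179 voxels remain

|visual hull| = 179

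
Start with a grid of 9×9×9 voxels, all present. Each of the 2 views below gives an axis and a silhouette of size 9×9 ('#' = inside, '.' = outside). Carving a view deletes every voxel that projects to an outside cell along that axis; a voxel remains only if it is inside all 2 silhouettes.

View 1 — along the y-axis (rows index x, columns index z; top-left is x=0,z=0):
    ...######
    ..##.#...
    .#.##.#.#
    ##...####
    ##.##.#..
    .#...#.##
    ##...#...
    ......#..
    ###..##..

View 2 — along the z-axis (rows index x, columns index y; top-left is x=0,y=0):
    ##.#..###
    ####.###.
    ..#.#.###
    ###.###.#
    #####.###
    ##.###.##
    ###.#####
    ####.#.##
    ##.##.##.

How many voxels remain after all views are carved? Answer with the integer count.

|visual hull| = 253

before carving: 729 voxels (9×9×9)
[1] y-view keeps 38 columns → grid now 342
[2] z-view keeps 61 columns → grid now 253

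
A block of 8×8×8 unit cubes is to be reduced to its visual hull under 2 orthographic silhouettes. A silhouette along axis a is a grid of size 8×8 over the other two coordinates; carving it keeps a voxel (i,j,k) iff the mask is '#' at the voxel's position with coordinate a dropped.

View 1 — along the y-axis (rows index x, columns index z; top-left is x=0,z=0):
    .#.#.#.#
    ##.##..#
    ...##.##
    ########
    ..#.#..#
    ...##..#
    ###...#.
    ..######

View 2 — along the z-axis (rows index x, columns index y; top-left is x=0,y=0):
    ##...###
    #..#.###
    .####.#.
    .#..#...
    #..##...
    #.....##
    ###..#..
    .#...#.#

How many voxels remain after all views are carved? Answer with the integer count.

remaining voxels: 133

before carving: 512 voxels (8×8×8)
[1] y-view keeps 37 columns → grid now 296
[2] z-view keeps 30 columns → grid now 133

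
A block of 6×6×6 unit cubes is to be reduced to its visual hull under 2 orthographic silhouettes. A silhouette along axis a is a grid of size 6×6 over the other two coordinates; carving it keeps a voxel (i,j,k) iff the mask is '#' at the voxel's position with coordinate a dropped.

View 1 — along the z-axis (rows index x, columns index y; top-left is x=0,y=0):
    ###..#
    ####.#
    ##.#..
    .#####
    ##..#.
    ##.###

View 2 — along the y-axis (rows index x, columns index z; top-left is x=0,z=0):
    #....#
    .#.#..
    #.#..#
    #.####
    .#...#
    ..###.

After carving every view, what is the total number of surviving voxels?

initial block: 6^3 = 216
V1 z: intersect with XY mask (25 set) -- 150 left
V2 y: intersect with XZ mask (17 set) -- 73 left

remaining voxels: 73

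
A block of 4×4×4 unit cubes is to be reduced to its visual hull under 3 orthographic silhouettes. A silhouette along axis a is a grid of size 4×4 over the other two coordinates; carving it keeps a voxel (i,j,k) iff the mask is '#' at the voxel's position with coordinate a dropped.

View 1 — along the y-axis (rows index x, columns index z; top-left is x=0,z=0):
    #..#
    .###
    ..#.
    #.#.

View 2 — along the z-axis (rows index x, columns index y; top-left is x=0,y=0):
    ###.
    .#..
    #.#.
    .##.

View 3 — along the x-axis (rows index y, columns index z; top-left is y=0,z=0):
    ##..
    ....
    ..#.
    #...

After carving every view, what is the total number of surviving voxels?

|visual hull| = 3

full grid |V| = 64
[1] y-view keeps 8 columns → grid now 32
[2] z-view keeps 8 columns → grid now 15
[3] x-view keeps 4 columns → grid now 3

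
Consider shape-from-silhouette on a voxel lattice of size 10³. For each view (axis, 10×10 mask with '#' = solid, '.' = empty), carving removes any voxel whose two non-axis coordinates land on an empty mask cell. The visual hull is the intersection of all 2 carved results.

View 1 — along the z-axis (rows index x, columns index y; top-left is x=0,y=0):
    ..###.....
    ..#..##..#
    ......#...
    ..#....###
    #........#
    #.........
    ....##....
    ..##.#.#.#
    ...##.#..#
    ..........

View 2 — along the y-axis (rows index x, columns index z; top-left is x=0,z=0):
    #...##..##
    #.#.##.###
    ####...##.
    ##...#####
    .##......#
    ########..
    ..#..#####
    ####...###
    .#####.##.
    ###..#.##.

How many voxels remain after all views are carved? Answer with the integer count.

before carving: 1000 voxels (10×10×10)
after view 1 [z-axis, 26 of 100 cells solid] → remaining = 260
after view 2 [y-axis, 62 of 100 cells solid] → remaining = 166

remaining voxels: 166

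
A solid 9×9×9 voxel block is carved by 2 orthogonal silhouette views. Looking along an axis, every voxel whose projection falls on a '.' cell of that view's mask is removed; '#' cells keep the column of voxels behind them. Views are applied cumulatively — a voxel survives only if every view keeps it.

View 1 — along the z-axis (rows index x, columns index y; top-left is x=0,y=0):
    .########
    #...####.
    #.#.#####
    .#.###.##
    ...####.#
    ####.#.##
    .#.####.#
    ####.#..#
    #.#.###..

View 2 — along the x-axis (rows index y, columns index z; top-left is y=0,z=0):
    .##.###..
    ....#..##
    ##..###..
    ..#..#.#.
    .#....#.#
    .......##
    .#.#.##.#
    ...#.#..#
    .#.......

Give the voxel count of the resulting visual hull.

before carving: 729 voxels (9×9×9)
after view 1 [z-axis, 55 of 81 cells solid] → remaining = 495
after view 2 [x-axis, 30 of 81 cells solid] → remaining = 174

remaining voxels: 174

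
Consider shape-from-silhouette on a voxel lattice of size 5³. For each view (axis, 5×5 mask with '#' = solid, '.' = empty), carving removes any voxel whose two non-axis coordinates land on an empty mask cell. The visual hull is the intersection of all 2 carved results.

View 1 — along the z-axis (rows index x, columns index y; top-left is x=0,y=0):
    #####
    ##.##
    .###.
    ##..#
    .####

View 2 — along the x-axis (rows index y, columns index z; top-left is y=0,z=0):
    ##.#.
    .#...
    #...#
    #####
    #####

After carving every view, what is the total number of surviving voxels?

|visual hull| = 60

start: 5×5×5 = 125 voxels
V1 z: intersect with XY mask (19 set) -- 95 left
V2 x: intersect with YZ mask (16 set) -- 60 left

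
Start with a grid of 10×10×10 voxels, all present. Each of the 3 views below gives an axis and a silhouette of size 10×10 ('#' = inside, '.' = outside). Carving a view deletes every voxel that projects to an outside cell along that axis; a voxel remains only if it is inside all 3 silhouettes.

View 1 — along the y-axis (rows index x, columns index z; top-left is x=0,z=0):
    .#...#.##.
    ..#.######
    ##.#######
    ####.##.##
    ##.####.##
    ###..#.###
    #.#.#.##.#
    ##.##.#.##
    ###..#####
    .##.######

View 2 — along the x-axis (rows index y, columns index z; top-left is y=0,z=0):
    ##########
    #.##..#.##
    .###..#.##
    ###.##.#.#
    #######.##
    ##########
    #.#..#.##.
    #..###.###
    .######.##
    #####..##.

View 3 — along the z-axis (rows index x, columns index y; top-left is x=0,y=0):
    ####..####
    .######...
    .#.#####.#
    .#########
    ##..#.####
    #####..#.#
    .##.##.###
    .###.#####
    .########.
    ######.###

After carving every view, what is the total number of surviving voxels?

before carving: 1000 voxels (10×10×10)
[1] y-view keeps 72 columns → grid now 720
[2] x-view keeps 75 columns → grid now 539
[3] z-view keeps 76 columns → grid now 401

401 voxels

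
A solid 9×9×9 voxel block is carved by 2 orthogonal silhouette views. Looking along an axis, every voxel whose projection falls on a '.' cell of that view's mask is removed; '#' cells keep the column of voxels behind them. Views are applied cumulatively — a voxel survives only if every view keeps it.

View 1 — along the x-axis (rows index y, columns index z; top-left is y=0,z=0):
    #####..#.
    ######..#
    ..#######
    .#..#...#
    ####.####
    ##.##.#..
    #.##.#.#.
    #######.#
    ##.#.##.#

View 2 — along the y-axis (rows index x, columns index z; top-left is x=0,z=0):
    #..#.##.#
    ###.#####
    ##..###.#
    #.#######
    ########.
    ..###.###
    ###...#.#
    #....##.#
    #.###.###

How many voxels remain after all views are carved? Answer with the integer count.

before carving: 729 voxels (9×9×9)
V1 x: intersect with YZ mask (55 set) -- 495 left
V2 y: intersect with XZ mask (57 set) -- 345 left

remaining voxels: 345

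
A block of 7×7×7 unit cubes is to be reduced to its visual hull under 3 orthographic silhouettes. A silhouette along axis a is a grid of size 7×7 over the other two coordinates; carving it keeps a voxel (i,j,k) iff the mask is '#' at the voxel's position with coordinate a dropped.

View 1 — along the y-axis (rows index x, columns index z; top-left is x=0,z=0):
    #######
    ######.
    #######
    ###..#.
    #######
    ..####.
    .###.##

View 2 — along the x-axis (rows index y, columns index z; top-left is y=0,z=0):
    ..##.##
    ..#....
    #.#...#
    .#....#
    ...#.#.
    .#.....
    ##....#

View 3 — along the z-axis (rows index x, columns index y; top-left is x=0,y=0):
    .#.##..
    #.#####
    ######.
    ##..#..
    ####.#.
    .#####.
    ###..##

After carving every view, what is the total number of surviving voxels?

remaining voxels: 58

start: 7×7×7 = 343 voxels
after view 1 [y-axis, 40 of 49 cells solid] → remaining = 280
after view 2 [x-axis, 16 of 49 cells solid] → remaining = 91
after view 3 [z-axis, 33 of 49 cells solid] → remaining = 58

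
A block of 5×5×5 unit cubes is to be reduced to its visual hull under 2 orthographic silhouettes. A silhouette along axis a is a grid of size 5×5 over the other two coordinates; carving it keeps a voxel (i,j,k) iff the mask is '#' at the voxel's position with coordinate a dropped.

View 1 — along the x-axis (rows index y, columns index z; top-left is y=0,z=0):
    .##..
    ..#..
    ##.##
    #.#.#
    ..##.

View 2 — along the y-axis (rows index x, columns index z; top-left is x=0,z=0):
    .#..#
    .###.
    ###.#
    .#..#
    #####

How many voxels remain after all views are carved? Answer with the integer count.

38 voxels

initial block: 5^3 = 125
[1] x-view keeps 12 columns → grid now 60
[2] y-view keeps 16 columns → grid now 38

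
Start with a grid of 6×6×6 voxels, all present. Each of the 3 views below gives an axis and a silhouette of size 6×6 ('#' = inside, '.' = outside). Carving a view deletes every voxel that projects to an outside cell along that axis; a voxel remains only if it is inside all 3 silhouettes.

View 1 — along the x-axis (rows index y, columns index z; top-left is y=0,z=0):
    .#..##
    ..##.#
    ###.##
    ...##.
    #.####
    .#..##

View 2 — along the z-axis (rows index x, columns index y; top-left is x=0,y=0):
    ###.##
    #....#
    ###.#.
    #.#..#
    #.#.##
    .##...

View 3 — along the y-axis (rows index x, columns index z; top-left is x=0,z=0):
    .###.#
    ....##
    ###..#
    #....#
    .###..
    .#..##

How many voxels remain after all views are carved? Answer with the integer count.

before carving: 216 voxels (6×6×6)
carve view 1 (along x, YZ-mask fill 21/36): 126 voxels remain
carve view 2 (along z, XY-mask fill 20/36): 76 voxels remain
carve view 3 (along y, XZ-mask fill 18/36): 42 voxels remain

|visual hull| = 42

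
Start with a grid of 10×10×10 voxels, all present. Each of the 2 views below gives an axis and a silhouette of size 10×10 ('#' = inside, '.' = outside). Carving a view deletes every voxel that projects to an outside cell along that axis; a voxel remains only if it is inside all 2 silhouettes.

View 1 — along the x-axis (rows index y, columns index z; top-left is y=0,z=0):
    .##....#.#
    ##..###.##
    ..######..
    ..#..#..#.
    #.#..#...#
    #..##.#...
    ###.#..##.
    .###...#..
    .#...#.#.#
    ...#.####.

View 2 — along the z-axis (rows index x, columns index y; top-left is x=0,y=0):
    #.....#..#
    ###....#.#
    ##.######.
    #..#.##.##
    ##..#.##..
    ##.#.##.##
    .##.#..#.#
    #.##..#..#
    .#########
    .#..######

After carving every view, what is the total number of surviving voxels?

288 voxels

before carving: 1000 voxels (10×10×10)
step 1: project along x, AND mask (47/100) → |grid| = 470
step 2: project along z, AND mask (60/100) → |grid| = 288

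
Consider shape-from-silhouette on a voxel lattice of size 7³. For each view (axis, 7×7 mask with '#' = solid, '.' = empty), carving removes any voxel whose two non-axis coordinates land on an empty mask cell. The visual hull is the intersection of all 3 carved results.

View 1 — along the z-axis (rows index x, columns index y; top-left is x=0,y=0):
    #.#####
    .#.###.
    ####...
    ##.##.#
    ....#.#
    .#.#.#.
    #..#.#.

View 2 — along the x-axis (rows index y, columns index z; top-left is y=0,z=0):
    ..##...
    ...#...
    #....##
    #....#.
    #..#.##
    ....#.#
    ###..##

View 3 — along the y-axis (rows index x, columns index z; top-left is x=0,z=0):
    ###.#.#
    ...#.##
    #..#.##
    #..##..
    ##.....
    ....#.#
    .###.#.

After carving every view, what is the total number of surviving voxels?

before carving: 343 voxels (7×7×7)
carve view 1 (along z, XY-mask fill 27/49): 189 voxels remain
carve view 2 (along x, YZ-mask fill 19/49): 69 voxels remain
carve view 3 (along y, XZ-mask fill 23/49): 39 voxels remain

|visual hull| = 39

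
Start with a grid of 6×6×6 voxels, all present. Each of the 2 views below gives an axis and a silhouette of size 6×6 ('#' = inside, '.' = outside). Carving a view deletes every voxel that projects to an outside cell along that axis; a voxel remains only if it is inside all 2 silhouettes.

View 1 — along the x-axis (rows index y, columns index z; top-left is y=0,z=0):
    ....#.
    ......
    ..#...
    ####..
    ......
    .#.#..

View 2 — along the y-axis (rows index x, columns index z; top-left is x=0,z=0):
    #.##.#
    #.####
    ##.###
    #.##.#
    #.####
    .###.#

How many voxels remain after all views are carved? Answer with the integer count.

remaining voxels: 34

start: 6×6×6 = 216 voxels
after view 1 [x-axis, 8 of 36 cells solid] → remaining = 48
after view 2 [y-axis, 27 of 36 cells solid] → remaining = 34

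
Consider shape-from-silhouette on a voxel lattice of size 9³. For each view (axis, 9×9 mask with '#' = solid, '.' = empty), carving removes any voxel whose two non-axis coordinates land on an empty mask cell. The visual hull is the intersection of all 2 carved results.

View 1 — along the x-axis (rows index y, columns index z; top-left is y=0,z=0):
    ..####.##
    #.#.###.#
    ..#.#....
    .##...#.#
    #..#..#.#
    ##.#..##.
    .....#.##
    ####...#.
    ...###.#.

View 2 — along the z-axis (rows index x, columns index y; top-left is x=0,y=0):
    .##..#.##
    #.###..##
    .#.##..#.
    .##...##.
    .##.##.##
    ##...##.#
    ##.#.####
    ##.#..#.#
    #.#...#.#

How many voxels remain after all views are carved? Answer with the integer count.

initial block: 9^3 = 729
  1. axis=0 (YZ plane), |mask|=39  ⇒  voxels=351
  2. axis=2 (XY plane), |mask|=46  ⇒  voxels=203

voxel count = 203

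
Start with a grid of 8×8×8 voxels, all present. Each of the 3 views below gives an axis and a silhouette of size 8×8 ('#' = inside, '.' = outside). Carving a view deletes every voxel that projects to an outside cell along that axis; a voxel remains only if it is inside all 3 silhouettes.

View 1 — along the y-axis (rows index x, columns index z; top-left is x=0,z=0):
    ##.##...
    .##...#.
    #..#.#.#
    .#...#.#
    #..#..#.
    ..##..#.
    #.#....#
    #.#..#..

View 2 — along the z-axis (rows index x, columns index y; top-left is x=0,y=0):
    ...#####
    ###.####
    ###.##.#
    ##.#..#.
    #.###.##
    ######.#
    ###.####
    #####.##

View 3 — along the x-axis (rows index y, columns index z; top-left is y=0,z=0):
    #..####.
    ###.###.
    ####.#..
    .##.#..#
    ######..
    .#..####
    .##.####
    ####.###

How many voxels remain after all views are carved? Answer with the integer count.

initial block: 8^3 = 512
after view 1 [y-axis, 26 of 64 cells solid] → remaining = 208
after view 2 [z-axis, 49 of 64 cells solid] → remaining = 158
after view 3 [x-axis, 44 of 64 cells solid] → remaining = 108

voxel count = 108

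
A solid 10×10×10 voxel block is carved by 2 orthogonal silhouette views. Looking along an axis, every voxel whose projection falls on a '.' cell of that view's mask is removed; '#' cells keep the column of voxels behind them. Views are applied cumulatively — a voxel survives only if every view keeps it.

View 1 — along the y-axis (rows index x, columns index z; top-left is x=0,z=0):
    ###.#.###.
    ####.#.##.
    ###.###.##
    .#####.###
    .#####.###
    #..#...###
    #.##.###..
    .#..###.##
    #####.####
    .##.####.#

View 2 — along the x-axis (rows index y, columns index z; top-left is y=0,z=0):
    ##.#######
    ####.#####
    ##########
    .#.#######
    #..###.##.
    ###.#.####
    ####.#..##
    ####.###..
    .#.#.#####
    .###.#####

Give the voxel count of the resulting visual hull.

voxel count = 562

start: 10×10×10 = 1000 voxels
step 1: project along y, AND mask (71/100) → |grid| = 710
step 2: project along x, AND mask (79/100) → |grid| = 562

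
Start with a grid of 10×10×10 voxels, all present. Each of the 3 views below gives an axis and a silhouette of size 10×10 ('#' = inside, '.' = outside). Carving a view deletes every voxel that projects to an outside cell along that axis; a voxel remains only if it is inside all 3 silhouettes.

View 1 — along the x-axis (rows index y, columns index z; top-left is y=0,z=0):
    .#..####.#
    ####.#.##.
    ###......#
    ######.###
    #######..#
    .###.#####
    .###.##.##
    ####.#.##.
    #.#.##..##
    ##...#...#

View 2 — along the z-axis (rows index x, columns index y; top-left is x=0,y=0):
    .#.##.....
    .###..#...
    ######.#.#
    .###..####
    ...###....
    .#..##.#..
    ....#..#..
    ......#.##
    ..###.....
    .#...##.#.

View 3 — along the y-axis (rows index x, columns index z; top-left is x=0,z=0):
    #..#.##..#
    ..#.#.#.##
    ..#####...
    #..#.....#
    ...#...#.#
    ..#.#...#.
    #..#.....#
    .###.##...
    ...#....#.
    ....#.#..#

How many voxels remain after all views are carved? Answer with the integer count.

remaining voxels: 102

initial block: 10^3 = 1000
  1. axis=0 (YZ plane), |mask|=66  ⇒  voxels=660
  2. axis=2 (XY plane), |mask|=41  ⇒  voxels=284
  3. axis=1 (XZ plane), |mask|=37  ⇒  voxels=102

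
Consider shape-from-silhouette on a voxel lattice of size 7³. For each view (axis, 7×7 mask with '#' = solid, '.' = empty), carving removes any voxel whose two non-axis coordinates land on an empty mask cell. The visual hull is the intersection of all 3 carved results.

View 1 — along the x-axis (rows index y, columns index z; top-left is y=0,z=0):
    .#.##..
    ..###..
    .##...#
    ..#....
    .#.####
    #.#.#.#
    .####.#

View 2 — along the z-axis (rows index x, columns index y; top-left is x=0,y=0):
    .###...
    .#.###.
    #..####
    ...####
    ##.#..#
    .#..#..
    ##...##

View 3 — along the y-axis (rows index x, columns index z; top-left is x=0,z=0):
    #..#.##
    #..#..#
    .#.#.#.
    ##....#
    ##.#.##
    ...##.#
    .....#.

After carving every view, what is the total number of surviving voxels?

remaining voxels: 31

start: 7×7×7 = 343 voxels
step 1: project along x, AND mask (24/49) → |grid| = 168
step 2: project along z, AND mask (26/49) → |grid| = 88
step 3: project along y, AND mask (22/49) → |grid| = 31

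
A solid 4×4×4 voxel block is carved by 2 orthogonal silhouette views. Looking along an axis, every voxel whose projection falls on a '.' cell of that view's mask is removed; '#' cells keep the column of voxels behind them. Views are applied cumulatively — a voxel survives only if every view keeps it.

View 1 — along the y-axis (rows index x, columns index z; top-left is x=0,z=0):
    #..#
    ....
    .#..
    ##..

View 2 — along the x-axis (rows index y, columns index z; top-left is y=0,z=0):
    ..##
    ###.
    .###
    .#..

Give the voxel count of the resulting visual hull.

before carving: 64 voxels (4×4×4)
[1] y-view keeps 5 columns → grid now 20
[2] x-view keeps 9 columns → grid now 10

10 voxels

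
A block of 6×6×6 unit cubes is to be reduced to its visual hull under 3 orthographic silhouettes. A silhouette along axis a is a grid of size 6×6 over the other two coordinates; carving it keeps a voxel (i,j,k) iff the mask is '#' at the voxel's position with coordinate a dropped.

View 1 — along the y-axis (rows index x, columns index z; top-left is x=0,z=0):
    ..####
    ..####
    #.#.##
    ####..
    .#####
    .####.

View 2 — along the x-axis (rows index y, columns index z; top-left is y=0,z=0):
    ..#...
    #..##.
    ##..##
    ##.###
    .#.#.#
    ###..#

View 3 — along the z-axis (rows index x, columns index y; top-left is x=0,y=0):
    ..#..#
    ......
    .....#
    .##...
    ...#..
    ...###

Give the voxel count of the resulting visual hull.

full grid |V| = 216
  1. axis=1 (XZ plane), |mask|=25  ⇒  voxels=150
  2. axis=0 (YZ plane), |mask|=20  ⇒  voxels=78
  3. axis=2 (XY plane), |mask|=9  ⇒  voxels=22

voxel count = 22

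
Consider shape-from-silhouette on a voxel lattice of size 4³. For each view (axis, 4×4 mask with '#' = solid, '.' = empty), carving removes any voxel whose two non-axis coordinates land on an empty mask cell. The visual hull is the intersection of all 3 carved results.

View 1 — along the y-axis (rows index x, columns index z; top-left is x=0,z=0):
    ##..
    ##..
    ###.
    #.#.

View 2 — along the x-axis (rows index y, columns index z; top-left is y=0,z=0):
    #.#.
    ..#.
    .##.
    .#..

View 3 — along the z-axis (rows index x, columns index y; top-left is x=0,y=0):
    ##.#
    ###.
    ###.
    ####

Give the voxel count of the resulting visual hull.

initial block: 4^3 = 64
after view 1 [y-axis, 9 of 16 cells solid] → remaining = 36
after view 2 [x-axis, 6 of 16 cells solid] → remaining = 16
after view 3 [z-axis, 13 of 16 cells solid] → remaining = 13

remaining voxels: 13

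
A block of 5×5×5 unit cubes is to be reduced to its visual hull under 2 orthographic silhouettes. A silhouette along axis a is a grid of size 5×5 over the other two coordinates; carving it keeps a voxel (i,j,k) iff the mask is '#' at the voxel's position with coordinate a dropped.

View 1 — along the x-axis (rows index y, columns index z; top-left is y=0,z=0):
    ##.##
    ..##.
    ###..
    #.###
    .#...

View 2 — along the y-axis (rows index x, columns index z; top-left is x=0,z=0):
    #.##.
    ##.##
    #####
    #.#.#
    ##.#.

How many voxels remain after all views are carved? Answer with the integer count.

initial block: 5^3 = 125
V1 x: intersect with YZ mask (14 set) -- 70 left
V2 y: intersect with XZ mask (18 set) -- 51 left

|visual hull| = 51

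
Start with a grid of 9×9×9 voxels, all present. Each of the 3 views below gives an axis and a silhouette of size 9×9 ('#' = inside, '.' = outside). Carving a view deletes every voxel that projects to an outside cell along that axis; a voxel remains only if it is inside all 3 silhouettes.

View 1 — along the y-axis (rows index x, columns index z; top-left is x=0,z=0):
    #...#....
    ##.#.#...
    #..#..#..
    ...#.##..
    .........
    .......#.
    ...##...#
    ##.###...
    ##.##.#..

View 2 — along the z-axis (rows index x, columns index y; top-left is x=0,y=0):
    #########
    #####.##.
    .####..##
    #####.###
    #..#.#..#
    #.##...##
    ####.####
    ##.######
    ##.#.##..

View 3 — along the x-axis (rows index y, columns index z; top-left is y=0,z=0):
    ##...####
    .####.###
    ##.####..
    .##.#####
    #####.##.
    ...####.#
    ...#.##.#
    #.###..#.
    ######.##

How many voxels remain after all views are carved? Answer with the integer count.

before carving: 729 voxels (9×9×9)
[1] y-view keeps 26 columns → grid now 234
[2] z-view keeps 60 columns → grid now 182
[3] x-view keeps 55 columns → grid now 123

|visual hull| = 123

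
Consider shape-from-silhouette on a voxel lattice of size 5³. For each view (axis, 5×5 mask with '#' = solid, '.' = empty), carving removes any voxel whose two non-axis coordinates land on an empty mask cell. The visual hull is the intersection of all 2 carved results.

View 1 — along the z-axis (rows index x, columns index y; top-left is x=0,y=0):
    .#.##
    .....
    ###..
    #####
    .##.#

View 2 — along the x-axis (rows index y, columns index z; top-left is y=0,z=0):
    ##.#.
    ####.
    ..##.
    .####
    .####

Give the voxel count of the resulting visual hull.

start: 5×5×5 = 125 voxels
carve view 1 (along z, XY-mask fill 14/25): 70 voxels remain
carve view 2 (along x, YZ-mask fill 17/25): 48 voxels remain

|visual hull| = 48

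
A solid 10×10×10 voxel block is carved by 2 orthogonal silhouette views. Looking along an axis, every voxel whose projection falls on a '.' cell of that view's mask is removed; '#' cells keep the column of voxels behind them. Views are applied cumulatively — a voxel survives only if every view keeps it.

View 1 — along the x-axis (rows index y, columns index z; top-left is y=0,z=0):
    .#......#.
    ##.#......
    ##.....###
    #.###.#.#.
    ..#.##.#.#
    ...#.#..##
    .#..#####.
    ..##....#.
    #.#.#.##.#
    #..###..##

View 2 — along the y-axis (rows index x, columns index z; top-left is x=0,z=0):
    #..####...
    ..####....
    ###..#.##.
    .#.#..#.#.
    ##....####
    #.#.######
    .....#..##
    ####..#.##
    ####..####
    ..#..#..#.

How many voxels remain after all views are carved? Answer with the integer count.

full grid |V| = 1000
carve view 1 (along x, YZ-mask fill 46/100): 460 voxels remain
carve view 2 (along y, XZ-mask fill 54/100): 253 voxels remain

voxel count = 253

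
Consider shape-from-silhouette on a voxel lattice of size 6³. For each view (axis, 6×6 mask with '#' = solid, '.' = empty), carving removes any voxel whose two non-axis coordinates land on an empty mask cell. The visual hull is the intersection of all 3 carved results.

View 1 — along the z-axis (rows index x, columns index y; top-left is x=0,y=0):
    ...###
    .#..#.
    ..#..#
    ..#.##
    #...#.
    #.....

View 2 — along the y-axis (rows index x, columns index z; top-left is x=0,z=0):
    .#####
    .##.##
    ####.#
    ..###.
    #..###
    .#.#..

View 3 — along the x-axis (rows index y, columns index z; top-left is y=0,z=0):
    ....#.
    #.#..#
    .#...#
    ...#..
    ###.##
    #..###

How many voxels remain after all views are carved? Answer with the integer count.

start: 6×6×6 = 216 voxels
carve view 1 (along z, XY-mask fill 13/36): 78 voxels remain
carve view 2 (along y, XZ-mask fill 23/36): 52 voxels remain
carve view 3 (along x, YZ-mask fill 16/36): 27 voxels remain

voxel count = 27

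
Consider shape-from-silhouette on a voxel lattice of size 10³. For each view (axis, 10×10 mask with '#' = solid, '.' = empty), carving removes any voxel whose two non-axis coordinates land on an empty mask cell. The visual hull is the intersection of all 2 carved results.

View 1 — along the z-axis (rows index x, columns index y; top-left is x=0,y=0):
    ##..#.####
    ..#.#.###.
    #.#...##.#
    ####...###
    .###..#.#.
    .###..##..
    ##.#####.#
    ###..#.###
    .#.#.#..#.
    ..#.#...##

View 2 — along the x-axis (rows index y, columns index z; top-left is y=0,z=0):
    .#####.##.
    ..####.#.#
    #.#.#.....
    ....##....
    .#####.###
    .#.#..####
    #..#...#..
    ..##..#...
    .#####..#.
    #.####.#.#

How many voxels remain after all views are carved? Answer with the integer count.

|visual hull| = 281

initial block: 10^3 = 1000
after view 1 [z-axis, 57 of 100 cells solid] → remaining = 570
after view 2 [x-axis, 51 of 100 cells solid] → remaining = 281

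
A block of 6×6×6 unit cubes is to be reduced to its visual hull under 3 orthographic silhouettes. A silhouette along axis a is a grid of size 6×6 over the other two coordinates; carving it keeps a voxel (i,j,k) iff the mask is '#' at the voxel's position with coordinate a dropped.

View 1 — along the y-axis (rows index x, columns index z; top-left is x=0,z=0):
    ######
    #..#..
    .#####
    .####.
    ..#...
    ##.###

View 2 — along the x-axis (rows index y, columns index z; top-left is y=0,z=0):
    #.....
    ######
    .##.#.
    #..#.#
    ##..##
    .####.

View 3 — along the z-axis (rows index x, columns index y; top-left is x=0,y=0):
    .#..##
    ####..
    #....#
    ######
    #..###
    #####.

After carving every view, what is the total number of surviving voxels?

voxel count = 53

initial block: 6^3 = 216
carve view 1 (along y, XZ-mask fill 23/36): 138 voxels remain
carve view 2 (along x, YZ-mask fill 21/36): 80 voxels remain
carve view 3 (along z, XY-mask fill 24/36): 53 voxels remain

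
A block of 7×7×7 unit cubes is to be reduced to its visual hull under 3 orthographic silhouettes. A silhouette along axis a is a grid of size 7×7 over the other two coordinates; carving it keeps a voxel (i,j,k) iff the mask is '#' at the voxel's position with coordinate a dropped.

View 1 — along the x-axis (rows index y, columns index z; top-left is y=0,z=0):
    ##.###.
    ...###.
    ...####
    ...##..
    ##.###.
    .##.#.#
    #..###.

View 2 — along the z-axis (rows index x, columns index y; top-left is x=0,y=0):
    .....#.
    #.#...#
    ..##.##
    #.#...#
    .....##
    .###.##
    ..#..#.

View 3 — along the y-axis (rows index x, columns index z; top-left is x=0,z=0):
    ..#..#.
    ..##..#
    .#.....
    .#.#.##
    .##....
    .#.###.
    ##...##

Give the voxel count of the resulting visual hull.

full grid |V| = 343
V1 x: intersect with YZ mask (27 set) -- 189 left
V2 z: intersect with XY mask (20 set) -- 77 left
V3 y: intersect with XZ mask (20 set) -- 33 left

33 voxels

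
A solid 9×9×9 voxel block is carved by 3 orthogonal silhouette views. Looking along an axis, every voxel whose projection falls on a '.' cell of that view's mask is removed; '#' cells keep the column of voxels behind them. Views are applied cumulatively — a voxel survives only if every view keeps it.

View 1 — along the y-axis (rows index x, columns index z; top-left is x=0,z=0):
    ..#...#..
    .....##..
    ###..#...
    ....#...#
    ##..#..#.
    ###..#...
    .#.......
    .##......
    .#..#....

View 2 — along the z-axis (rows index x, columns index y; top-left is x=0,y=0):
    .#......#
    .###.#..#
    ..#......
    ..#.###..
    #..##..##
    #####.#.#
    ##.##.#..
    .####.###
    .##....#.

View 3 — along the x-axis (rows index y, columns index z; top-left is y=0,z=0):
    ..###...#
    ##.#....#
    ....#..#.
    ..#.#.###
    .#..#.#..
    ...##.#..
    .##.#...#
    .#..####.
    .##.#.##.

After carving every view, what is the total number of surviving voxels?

before carving: 729 voxels (9×9×9)
V1 y: intersect with XZ mask (23 set) -- 207 left
V2 z: intersect with XY mask (39 set) -- 99 left
V3 x: intersect with YZ mask (35 set) -- 45 left

45 voxels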